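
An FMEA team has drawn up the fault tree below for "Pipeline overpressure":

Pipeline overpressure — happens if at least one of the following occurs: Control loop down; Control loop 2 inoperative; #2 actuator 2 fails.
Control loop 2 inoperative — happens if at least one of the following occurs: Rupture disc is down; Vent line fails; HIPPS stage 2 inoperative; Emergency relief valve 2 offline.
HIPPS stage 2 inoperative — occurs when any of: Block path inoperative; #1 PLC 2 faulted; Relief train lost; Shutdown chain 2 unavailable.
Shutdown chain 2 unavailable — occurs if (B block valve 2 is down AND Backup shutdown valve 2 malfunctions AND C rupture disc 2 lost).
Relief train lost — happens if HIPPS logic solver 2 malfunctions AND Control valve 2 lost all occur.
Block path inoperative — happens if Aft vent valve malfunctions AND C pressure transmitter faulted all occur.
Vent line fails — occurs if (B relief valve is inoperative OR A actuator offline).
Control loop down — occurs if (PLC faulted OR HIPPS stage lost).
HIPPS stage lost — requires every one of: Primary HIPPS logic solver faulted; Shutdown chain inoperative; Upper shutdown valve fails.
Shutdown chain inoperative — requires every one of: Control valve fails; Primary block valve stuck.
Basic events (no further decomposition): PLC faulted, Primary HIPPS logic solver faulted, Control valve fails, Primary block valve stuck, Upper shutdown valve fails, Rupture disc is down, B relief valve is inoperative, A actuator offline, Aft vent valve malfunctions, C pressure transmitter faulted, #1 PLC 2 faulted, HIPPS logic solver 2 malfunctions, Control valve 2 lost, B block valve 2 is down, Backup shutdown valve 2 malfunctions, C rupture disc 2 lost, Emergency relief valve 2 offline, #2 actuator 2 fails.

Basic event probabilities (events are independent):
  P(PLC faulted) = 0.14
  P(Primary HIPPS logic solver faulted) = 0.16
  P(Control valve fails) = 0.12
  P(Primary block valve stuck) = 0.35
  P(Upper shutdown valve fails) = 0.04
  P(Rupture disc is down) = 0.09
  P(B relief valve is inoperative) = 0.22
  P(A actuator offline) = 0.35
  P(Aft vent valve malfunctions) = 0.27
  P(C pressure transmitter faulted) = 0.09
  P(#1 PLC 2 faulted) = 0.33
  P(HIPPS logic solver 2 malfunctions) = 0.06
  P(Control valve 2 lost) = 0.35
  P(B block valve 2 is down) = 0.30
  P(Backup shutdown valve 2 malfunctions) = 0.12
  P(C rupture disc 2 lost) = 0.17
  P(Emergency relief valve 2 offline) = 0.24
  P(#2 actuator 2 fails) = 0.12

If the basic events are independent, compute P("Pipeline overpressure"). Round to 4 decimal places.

0.8313

P(Shutdown chain inoperative) [AND] = 0.12 × 0.35 = 0.042000
P(HIPPS stage lost) [AND] = 0.16 × 0.042000 × 0.04 = 0.000269
P(Control loop down) [OR] = 1 − (1−0.14) × (1−0.000269) = 0.140231
P(Vent line fails) [OR] = 1 − (1−0.22) × (1−0.35) = 0.493000
P(Block path inoperative) [AND] = 0.27 × 0.09 = 0.024300
P(Relief train lost) [AND] = 0.06 × 0.35 = 0.021000
P(Shutdown chain 2 unavailable) [AND] = 0.30 × 0.12 × 0.17 = 0.006120
P(HIPPS stage 2 inoperative) [OR] = 1 − (1−0.024300) × (1−0.33) × (1−0.021000) × (1−0.006120) = 0.363926
P(Control loop 2 inoperative) [OR] = 1 − (1−0.09) × (1−0.493000) × (1−0.363926) × (1−0.24) = 0.776966
P(Pipeline overpressure) [OR] = 1 − (1−0.140231) × (1−0.776966) × (1−0.12) = 0.831253
Rounded to 4 decimal places: P(Pipeline overpressure) ≈ 0.8313.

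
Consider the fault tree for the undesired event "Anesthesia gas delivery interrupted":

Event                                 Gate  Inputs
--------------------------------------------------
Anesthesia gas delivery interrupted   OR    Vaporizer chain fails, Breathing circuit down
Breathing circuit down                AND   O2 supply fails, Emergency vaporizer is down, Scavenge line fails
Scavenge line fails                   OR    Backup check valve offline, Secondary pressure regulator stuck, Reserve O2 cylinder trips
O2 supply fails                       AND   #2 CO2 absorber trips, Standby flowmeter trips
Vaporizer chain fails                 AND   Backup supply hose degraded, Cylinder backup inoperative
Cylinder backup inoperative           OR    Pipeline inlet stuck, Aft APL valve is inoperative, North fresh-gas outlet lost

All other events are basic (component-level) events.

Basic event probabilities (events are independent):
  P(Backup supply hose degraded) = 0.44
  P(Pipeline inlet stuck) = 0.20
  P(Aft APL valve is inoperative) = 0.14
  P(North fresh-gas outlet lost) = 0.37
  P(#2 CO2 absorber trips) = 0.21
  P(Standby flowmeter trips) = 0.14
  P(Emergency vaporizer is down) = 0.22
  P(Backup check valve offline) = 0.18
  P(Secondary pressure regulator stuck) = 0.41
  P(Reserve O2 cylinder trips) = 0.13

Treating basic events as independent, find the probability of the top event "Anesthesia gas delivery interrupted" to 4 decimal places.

P(Cylinder backup inoperative) [OR] = 1 − (1−0.20) × (1−0.14) × (1−0.37) = 0.566560
P(Vaporizer chain fails) [AND] = 0.44 × 0.566560 = 0.249286
P(O2 supply fails) [AND] = 0.21 × 0.14 = 0.029400
P(Scavenge line fails) [OR] = 1 − (1−0.18) × (1−0.41) × (1−0.13) = 0.579094
P(Breathing circuit down) [AND] = 0.029400 × 0.22 × 0.579094 = 0.003746
P(Anesthesia gas delivery interrupted) [OR] = 1 − (1−0.249286) × (1−0.003746) = 0.252098
Rounded to 4 decimal places: P(Anesthesia gas delivery interrupted) ≈ 0.2521.

0.2521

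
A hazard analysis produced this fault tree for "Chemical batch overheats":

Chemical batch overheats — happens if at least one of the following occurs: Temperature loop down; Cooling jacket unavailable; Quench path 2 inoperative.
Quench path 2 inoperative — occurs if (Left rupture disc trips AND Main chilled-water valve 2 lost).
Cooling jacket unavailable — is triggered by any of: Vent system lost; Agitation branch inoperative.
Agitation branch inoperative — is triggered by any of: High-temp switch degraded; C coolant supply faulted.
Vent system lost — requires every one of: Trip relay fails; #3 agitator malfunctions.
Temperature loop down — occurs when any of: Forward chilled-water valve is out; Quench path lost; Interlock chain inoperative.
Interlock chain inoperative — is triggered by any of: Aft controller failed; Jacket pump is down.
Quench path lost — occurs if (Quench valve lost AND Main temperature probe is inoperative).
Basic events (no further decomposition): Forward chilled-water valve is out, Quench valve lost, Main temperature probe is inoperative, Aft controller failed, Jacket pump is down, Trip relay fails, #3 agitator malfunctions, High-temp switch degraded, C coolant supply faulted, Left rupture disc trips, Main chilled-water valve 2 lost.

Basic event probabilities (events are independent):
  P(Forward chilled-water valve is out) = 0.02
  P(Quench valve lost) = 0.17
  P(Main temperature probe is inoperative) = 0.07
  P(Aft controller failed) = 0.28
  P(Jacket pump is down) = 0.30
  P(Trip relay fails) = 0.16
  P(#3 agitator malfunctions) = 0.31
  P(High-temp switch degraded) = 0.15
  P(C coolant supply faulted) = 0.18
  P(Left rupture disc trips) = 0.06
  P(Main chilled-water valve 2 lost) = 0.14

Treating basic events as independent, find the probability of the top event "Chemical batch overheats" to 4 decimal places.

P(Quench path lost) [AND] = 0.17 × 0.07 = 0.011900
P(Interlock chain inoperative) [OR] = 1 − (1−0.28) × (1−0.30) = 0.496000
P(Temperature loop down) [OR] = 1 − (1−0.02) × (1−0.011900) × (1−0.496000) = 0.511958
P(Vent system lost) [AND] = 0.16 × 0.31 = 0.049600
P(Agitation branch inoperative) [OR] = 1 − (1−0.15) × (1−0.18) = 0.303000
P(Cooling jacket unavailable) [OR] = 1 − (1−0.049600) × (1−0.303000) = 0.337571
P(Quench path 2 inoperative) [AND] = 0.06 × 0.14 = 0.008400
P(Chemical batch overheats) [OR] = 1 − (1−0.511958) × (1−0.337571) × (1−0.008400) = 0.679422
Rounded to 4 decimal places: P(Chemical batch overheats) ≈ 0.6794.

0.6794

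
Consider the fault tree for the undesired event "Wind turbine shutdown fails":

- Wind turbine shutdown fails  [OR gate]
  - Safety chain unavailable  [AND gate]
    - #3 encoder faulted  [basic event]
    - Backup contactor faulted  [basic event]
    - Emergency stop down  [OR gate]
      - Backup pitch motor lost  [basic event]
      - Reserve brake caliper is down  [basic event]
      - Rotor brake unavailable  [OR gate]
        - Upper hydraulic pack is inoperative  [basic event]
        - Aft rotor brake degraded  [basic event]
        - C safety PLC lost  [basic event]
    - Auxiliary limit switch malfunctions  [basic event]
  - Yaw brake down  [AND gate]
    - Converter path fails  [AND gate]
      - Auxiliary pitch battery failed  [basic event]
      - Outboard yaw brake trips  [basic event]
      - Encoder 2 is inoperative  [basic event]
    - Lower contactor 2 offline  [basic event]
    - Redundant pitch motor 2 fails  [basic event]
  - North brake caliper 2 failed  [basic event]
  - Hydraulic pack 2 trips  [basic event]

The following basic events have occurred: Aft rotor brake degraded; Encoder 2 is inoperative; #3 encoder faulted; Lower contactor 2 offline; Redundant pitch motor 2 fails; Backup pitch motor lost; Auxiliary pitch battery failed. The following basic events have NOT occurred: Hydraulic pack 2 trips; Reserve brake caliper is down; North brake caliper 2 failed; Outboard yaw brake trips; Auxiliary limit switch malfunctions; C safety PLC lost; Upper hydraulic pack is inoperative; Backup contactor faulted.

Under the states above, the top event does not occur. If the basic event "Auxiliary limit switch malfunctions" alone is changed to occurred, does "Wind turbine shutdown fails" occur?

Counterfactual: set "Auxiliary limit switch malfunctions" to occurred.
Rotor brake unavailable [OR]: Upper hydraulic pack is inoperative=not, Aft rotor brake degraded=occurs, C safety PLC lost=not → at least one input occurs → occurs.
Emergency stop down [OR]: Backup pitch motor lost=occurs, Reserve brake caliper is down=not, Rotor brake unavailable=occurs → at least one input occurs → occurs.
Safety chain unavailable [AND]: #3 encoder faulted=occurs, Backup contactor faulted=not, Emergency stop down=occurs, Auxiliary limit switch malfunctions=occurs → not all inputs occur → does not occur.
Converter path fails [AND]: Auxiliary pitch battery failed=occurs, Outboard yaw brake trips=not, Encoder 2 is inoperative=occurs → not all inputs occur → does not occur.
Yaw brake down [AND]: Converter path fails=not, Lower contactor 2 offline=occurs, Redundant pitch motor 2 fails=occurs → not all inputs occur → does not occur.
Wind turbine shutdown fails [OR]: Safety chain unavailable=not, Yaw brake down=not, North brake caliper 2 failed=not, Hydraulic pack 2 trips=not → no input occurs → does not occur.

No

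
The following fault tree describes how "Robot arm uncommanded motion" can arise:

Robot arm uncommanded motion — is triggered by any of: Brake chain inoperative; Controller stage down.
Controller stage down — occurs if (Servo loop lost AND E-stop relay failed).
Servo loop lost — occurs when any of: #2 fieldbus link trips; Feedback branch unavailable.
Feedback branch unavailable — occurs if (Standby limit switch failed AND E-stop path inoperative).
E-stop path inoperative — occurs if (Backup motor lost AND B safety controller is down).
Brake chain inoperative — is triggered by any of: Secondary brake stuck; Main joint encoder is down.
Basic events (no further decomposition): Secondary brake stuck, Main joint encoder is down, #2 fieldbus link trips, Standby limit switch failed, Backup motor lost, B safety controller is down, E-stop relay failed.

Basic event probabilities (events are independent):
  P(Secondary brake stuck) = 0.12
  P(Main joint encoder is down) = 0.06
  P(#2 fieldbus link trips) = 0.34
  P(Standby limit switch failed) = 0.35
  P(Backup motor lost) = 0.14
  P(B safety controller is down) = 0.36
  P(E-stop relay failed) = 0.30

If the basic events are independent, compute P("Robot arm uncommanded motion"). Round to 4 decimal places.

0.2601

P(Brake chain inoperative) [OR] = 1 − (1−0.12) × (1−0.06) = 0.172800
P(E-stop path inoperative) [AND] = 0.14 × 0.36 = 0.050400
P(Feedback branch unavailable) [AND] = 0.35 × 0.050400 = 0.017640
P(Servo loop lost) [OR] = 1 − (1−0.34) × (1−0.017640) = 0.351642
P(Controller stage down) [AND] = 0.351642 × 0.30 = 0.105493
P(Robot arm uncommanded motion) [OR] = 1 − (1−0.172800) × (1−0.105493) = 0.260064
Rounded to 4 decimal places: P(Robot arm uncommanded motion) ≈ 0.2601.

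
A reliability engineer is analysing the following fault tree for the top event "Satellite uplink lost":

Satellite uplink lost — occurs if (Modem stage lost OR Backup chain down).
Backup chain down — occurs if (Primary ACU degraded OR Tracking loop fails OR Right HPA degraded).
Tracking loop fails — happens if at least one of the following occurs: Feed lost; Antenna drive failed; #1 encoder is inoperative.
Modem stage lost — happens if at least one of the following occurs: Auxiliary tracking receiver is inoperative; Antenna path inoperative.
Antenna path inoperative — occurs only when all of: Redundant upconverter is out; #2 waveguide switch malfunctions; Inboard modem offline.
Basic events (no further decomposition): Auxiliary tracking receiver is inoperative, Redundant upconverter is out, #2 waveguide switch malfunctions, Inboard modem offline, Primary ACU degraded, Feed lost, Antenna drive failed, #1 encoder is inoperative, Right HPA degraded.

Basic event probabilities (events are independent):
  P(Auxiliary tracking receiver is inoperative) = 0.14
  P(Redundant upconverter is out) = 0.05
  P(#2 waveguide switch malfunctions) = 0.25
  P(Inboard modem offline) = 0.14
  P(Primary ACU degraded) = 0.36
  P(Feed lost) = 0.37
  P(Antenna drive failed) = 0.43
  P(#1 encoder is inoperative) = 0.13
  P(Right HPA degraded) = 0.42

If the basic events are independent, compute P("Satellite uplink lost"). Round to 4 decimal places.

0.9004

P(Antenna path inoperative) [AND] = 0.05 × 0.25 × 0.14 = 0.001750
P(Modem stage lost) [OR] = 1 − (1−0.14) × (1−0.001750) = 0.141505
P(Tracking loop fails) [OR] = 1 − (1−0.37) × (1−0.43) × (1−0.13) = 0.687583
P(Backup chain down) [OR] = 1 − (1−0.36) × (1−0.687583) × (1−0.42) = 0.884031
P(Satellite uplink lost) [OR] = 1 − (1−0.141505) × (1−0.884031) = 0.900441
Rounded to 4 decimal places: P(Satellite uplink lost) ≈ 0.9004.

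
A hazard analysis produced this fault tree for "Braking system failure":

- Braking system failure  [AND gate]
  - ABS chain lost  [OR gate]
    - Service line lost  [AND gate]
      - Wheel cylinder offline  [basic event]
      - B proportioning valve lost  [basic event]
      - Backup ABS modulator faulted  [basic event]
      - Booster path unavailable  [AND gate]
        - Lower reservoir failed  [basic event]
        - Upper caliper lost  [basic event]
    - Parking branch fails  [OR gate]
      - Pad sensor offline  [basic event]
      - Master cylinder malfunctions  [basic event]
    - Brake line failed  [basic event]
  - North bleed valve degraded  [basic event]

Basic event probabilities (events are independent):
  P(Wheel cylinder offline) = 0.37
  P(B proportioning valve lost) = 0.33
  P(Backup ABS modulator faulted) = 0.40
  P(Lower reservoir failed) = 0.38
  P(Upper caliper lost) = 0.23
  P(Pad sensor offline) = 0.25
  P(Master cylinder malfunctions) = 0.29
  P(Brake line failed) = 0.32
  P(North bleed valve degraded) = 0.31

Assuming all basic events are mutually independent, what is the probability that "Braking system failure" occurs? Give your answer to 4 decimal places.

P(Booster path unavailable) [AND] = 0.38 × 0.23 = 0.087400
P(Service line lost) [AND] = 0.37 × 0.33 × 0.40 × 0.087400 = 0.004269
P(Parking branch fails) [OR] = 1 − (1−0.25) × (1−0.29) = 0.467500
P(ABS chain lost) [OR] = 1 − (1−0.004269) × (1−0.467500) × (1−0.32) = 0.639446
P(Braking system failure) [AND] = 0.639446 × 0.31 = 0.198228
Rounded to 4 decimal places: P(Braking system failure) ≈ 0.1982.

0.1982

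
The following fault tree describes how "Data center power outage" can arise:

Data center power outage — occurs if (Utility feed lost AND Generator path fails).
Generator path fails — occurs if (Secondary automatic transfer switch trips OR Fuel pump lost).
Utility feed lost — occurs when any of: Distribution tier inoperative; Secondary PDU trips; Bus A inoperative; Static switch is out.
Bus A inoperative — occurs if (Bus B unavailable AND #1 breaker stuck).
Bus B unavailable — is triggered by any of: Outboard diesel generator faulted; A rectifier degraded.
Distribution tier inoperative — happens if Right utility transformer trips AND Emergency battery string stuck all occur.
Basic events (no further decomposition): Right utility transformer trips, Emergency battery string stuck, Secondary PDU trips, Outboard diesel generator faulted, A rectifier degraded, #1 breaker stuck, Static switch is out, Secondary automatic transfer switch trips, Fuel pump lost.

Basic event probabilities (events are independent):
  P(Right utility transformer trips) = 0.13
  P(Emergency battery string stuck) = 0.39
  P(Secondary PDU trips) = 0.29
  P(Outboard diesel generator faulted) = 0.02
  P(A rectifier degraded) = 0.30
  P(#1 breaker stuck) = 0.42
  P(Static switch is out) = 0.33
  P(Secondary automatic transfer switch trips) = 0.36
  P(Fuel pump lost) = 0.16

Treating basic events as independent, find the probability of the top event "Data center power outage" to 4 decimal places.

P(Distribution tier inoperative) [AND] = 0.13 × 0.39 = 0.050700
P(Bus B unavailable) [OR] = 1 − (1−0.02) × (1−0.30) = 0.314000
P(Bus A inoperative) [AND] = 0.314000 × 0.42 = 0.131880
P(Utility feed lost) [OR] = 1 − (1−0.050700) × (1−0.29) × (1−0.131880) × (1−0.33) = 0.607973
P(Generator path fails) [OR] = 1 − (1−0.36) × (1−0.16) = 0.462400
P(Data center power outage) [AND] = 0.607973 × 0.462400 = 0.281127
Rounded to 4 decimal places: P(Data center power outage) ≈ 0.2811.

0.2811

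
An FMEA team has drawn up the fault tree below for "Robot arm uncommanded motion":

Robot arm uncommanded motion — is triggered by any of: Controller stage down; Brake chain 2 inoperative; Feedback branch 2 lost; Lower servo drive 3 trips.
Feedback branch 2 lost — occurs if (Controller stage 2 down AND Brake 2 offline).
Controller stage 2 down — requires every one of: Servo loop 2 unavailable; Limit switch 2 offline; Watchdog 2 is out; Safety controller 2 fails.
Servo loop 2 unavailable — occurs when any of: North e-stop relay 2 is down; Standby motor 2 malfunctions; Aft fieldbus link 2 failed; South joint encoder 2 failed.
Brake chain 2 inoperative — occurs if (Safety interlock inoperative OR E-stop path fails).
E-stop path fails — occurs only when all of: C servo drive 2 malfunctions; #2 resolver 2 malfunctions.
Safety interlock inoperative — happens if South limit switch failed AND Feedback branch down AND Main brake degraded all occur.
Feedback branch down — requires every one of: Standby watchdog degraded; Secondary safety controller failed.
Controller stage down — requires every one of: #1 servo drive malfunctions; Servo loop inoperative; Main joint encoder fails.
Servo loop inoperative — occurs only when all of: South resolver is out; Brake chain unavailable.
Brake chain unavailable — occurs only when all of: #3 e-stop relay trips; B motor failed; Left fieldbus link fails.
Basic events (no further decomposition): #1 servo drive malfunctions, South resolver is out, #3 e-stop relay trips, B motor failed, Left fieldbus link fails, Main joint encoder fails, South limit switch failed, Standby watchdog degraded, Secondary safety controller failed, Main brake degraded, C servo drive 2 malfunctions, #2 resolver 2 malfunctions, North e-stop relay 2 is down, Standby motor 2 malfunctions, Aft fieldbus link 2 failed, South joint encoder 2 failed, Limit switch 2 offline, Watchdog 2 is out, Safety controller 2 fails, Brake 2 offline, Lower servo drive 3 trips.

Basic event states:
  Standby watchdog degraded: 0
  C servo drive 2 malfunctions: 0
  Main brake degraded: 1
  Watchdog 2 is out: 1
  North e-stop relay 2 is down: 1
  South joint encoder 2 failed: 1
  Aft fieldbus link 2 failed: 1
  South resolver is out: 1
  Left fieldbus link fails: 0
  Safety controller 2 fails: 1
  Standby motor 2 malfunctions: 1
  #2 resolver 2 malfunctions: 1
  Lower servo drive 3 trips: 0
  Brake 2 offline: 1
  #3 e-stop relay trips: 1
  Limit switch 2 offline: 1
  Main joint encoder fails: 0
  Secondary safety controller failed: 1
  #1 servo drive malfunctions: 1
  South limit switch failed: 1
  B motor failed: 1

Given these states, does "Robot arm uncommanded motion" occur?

Yes

Brake chain unavailable [AND]: #3 e-stop relay trips=occurs, B motor failed=occurs, Left fieldbus link fails=not → not all inputs occur → does not occur.
Servo loop inoperative [AND]: South resolver is out=occurs, Brake chain unavailable=not → not all inputs occur → does not occur.
Controller stage down [AND]: #1 servo drive malfunctions=occurs, Servo loop inoperative=not, Main joint encoder fails=not → not all inputs occur → does not occur.
Feedback branch down [AND]: Standby watchdog degraded=not, Secondary safety controller failed=occurs → not all inputs occur → does not occur.
Safety interlock inoperative [AND]: South limit switch failed=occurs, Feedback branch down=not, Main brake degraded=occurs → not all inputs occur → does not occur.
E-stop path fails [AND]: C servo drive 2 malfunctions=not, #2 resolver 2 malfunctions=occurs → not all inputs occur → does not occur.
Brake chain 2 inoperative [OR]: Safety interlock inoperative=not, E-stop path fails=not → no input occurs → does not occur.
Servo loop 2 unavailable [OR]: North e-stop relay 2 is down=occurs, Standby motor 2 malfunctions=occurs, Aft fieldbus link 2 failed=occurs, South joint encoder 2 failed=occurs → at least one input occurs → occurs.
Controller stage 2 down [AND]: Servo loop 2 unavailable=occurs, Limit switch 2 offline=occurs, Watchdog 2 is out=occurs, Safety controller 2 fails=occurs → all inputs occur → occurs.
Feedback branch 2 lost [AND]: Controller stage 2 down=occurs, Brake 2 offline=occurs → all inputs occur → occurs.
Robot arm uncommanded motion [OR]: Controller stage down=not, Brake chain 2 inoperative=not, Feedback branch 2 lost=occurs, Lower servo drive 3 trips=not → at least one input occurs → occurs.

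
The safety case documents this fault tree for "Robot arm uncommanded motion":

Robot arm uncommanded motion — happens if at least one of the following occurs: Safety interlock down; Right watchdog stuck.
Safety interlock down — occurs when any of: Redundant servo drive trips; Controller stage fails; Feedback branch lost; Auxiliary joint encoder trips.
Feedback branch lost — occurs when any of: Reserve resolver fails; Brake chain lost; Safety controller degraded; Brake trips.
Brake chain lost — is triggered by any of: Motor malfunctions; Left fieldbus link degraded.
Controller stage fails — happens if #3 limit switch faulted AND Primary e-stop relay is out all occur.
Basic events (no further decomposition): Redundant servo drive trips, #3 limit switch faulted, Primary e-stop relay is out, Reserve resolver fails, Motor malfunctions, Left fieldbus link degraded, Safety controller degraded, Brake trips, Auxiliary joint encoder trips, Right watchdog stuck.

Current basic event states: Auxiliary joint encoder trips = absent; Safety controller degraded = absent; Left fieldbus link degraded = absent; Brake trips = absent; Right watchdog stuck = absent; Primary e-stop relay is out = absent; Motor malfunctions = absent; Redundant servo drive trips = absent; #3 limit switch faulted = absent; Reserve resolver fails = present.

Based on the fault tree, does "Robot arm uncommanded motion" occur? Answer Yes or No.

Controller stage fails [AND]: #3 limit switch faulted=not, Primary e-stop relay is out=not → not all inputs occur → does not occur.
Brake chain lost [OR]: Motor malfunctions=not, Left fieldbus link degraded=not → no input occurs → does not occur.
Feedback branch lost [OR]: Reserve resolver fails=occurs, Brake chain lost=not, Safety controller degraded=not, Brake trips=not → at least one input occurs → occurs.
Safety interlock down [OR]: Redundant servo drive trips=not, Controller stage fails=not, Feedback branch lost=occurs, Auxiliary joint encoder trips=not → at least one input occurs → occurs.
Robot arm uncommanded motion [OR]: Safety interlock down=occurs, Right watchdog stuck=not → at least one input occurs → occurs.

Yes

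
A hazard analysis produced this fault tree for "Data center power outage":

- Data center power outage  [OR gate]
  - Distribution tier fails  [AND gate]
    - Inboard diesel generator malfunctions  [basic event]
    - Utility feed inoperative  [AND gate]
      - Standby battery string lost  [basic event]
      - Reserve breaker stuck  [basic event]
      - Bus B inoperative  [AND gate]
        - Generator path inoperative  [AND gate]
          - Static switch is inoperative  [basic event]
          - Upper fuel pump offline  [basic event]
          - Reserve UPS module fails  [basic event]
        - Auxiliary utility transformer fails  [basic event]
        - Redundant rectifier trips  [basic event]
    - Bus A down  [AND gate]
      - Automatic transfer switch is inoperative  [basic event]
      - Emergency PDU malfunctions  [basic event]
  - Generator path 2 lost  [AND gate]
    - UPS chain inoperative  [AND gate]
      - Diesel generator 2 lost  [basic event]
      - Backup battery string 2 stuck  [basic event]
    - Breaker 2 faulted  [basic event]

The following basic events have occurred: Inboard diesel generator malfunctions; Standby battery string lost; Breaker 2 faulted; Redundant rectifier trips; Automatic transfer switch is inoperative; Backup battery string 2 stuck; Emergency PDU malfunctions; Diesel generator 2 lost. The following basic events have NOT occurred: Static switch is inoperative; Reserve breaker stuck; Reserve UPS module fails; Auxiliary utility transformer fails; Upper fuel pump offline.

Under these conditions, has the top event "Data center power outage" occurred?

Yes

Generator path inoperative [AND]: Static switch is inoperative=not, Upper fuel pump offline=not, Reserve UPS module fails=not → not all inputs occur → does not occur.
Bus B inoperative [AND]: Generator path inoperative=not, Auxiliary utility transformer fails=not, Redundant rectifier trips=occurs → not all inputs occur → does not occur.
Utility feed inoperative [AND]: Standby battery string lost=occurs, Reserve breaker stuck=not, Bus B inoperative=not → not all inputs occur → does not occur.
Bus A down [AND]: Automatic transfer switch is inoperative=occurs, Emergency PDU malfunctions=occurs → all inputs occur → occurs.
Distribution tier fails [AND]: Inboard diesel generator malfunctions=occurs, Utility feed inoperative=not, Bus A down=occurs → not all inputs occur → does not occur.
UPS chain inoperative [AND]: Diesel generator 2 lost=occurs, Backup battery string 2 stuck=occurs → all inputs occur → occurs.
Generator path 2 lost [AND]: UPS chain inoperative=occurs, Breaker 2 faulted=occurs → all inputs occur → occurs.
Data center power outage [OR]: Distribution tier fails=not, Generator path 2 lost=occurs → at least one input occurs → occurs.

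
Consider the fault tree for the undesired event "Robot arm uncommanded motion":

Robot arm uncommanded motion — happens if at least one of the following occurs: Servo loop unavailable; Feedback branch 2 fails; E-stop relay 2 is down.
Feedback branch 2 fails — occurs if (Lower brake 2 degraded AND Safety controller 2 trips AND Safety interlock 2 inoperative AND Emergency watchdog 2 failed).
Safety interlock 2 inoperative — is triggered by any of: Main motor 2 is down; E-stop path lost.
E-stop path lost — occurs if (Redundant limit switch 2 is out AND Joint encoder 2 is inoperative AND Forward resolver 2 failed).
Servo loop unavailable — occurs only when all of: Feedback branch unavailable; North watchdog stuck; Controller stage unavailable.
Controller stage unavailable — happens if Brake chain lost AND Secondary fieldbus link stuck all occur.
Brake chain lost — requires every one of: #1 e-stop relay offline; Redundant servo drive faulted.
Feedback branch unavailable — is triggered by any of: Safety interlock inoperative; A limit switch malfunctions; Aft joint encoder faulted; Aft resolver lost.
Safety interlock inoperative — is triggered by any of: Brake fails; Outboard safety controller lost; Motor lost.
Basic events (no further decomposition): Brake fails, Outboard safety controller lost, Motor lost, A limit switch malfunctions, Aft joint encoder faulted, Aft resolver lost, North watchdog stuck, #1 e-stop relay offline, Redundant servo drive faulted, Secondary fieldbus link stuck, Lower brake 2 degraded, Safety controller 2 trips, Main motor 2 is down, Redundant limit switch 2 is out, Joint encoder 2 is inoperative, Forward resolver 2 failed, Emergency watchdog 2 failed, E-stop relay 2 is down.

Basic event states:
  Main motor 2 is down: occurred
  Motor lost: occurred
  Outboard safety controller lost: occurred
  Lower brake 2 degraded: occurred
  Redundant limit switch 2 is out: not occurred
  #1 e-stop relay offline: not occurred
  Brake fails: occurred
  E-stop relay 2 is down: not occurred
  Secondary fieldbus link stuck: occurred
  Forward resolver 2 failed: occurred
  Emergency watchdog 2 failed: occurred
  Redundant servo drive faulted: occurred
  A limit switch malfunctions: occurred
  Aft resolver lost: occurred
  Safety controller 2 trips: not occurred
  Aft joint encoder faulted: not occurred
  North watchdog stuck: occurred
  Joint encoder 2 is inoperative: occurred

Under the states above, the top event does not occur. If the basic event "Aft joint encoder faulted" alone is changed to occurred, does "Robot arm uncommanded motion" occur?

Counterfactual: set "Aft joint encoder faulted" to occurred.
Safety interlock inoperative [OR]: Brake fails=occurs, Outboard safety controller lost=occurs, Motor lost=occurs → at least one input occurs → occurs.
Feedback branch unavailable [OR]: Safety interlock inoperative=occurs, A limit switch malfunctions=occurs, Aft joint encoder faulted=occurs, Aft resolver lost=occurs → at least one input occurs → occurs.
Brake chain lost [AND]: #1 e-stop relay offline=not, Redundant servo drive faulted=occurs → not all inputs occur → does not occur.
Controller stage unavailable [AND]: Brake chain lost=not, Secondary fieldbus link stuck=occurs → not all inputs occur → does not occur.
Servo loop unavailable [AND]: Feedback branch unavailable=occurs, North watchdog stuck=occurs, Controller stage unavailable=not → not all inputs occur → does not occur.
E-stop path lost [AND]: Redundant limit switch 2 is out=not, Joint encoder 2 is inoperative=occurs, Forward resolver 2 failed=occurs → not all inputs occur → does not occur.
Safety interlock 2 inoperative [OR]: Main motor 2 is down=occurs, E-stop path lost=not → at least one input occurs → occurs.
Feedback branch 2 fails [AND]: Lower brake 2 degraded=occurs, Safety controller 2 trips=not, Safety interlock 2 inoperative=occurs, Emergency watchdog 2 failed=occurs → not all inputs occur → does not occur.
Robot arm uncommanded motion [OR]: Servo loop unavailable=not, Feedback branch 2 fails=not, E-stop relay 2 is down=not → no input occurs → does not occur.

No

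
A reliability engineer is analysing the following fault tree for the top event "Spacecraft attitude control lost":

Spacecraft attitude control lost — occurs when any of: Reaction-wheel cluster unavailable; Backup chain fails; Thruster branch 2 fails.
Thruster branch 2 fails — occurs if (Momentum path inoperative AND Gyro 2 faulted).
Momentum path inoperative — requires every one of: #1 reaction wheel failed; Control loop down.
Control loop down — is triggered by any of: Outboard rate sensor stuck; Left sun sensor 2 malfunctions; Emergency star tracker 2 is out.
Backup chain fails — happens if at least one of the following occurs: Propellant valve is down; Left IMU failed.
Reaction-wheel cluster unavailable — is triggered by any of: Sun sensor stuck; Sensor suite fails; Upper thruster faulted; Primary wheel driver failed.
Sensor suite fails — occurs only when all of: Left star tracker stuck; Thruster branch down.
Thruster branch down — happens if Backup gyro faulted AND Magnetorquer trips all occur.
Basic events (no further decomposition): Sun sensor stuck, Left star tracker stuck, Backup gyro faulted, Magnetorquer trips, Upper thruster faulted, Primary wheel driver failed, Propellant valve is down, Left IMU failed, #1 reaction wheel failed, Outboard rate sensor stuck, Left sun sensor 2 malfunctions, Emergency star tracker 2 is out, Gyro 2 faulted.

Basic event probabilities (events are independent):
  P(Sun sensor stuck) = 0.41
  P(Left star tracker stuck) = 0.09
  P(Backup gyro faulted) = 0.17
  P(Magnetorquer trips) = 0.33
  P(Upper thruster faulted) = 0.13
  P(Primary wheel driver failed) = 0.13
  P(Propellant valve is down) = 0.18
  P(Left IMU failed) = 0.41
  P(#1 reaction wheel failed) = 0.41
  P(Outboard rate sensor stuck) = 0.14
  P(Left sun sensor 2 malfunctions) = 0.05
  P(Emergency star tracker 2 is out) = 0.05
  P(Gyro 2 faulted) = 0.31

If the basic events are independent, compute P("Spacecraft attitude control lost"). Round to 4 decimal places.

0.7912

P(Thruster branch down) [AND] = 0.17 × 0.33 = 0.056100
P(Sensor suite fails) [AND] = 0.09 × 0.056100 = 0.005049
P(Reaction-wheel cluster unavailable) [OR] = 1 − (1−0.41) × (1−0.005049) × (1−0.13) × (1−0.13) = 0.555684
P(Backup chain fails) [OR] = 1 − (1−0.18) × (1−0.41) = 0.516200
P(Control loop down) [OR] = 1 − (1−0.14) × (1−0.05) × (1−0.05) = 0.223850
P(Momentum path inoperative) [AND] = 0.41 × 0.223850 = 0.091779
P(Thruster branch 2 fails) [AND] = 0.091779 × 0.31 = 0.028451
P(Spacecraft attitude control lost) [OR] = 1 − (1−0.555684) × (1−0.516200) × (1−0.028451) = 0.791156
Rounded to 4 decimal places: P(Spacecraft attitude control lost) ≈ 0.7912.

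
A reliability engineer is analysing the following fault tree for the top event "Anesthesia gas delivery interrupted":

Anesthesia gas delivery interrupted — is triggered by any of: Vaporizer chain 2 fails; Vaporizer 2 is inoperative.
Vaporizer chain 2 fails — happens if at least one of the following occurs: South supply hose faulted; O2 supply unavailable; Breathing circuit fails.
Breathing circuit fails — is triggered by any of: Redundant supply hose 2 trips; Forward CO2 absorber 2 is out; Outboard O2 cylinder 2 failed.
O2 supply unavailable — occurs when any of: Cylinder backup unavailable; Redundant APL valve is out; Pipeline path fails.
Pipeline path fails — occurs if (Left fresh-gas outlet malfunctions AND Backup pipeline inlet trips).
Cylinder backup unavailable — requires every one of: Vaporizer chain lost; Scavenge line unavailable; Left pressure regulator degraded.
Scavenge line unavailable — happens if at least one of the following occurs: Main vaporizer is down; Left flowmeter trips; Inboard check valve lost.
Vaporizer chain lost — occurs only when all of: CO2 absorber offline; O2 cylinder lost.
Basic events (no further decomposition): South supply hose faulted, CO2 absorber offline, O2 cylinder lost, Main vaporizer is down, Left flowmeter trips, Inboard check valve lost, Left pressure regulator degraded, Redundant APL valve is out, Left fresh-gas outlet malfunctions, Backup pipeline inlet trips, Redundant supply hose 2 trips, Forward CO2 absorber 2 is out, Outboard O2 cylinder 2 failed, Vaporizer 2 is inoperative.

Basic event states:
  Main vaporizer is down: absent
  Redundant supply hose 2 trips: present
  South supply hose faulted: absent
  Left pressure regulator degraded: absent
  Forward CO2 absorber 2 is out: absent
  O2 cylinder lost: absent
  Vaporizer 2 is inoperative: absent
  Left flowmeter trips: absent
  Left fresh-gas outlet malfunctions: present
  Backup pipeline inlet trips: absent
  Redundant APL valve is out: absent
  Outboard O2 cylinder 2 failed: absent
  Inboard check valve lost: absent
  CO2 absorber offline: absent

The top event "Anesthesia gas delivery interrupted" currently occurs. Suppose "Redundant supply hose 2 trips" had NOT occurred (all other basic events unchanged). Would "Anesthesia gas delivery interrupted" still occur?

Counterfactual: set "Redundant supply hose 2 trips" to not occurred.
Vaporizer chain lost [AND]: CO2 absorber offline=not, O2 cylinder lost=not → not all inputs occur → does not occur.
Scavenge line unavailable [OR]: Main vaporizer is down=not, Left flowmeter trips=not, Inboard check valve lost=not → no input occurs → does not occur.
Cylinder backup unavailable [AND]: Vaporizer chain lost=not, Scavenge line unavailable=not, Left pressure regulator degraded=not → not all inputs occur → does not occur.
Pipeline path fails [AND]: Left fresh-gas outlet malfunctions=occurs, Backup pipeline inlet trips=not → not all inputs occur → does not occur.
O2 supply unavailable [OR]: Cylinder backup unavailable=not, Redundant APL valve is out=not, Pipeline path fails=not → no input occurs → does not occur.
Breathing circuit fails [OR]: Redundant supply hose 2 trips=not, Forward CO2 absorber 2 is out=not, Outboard O2 cylinder 2 failed=not → no input occurs → does not occur.
Vaporizer chain 2 fails [OR]: South supply hose faulted=not, O2 supply unavailable=not, Breathing circuit fails=not → no input occurs → does not occur.
Anesthesia gas delivery interrupted [OR]: Vaporizer chain 2 fails=not, Vaporizer 2 is inoperative=not → no input occurs → does not occur.

No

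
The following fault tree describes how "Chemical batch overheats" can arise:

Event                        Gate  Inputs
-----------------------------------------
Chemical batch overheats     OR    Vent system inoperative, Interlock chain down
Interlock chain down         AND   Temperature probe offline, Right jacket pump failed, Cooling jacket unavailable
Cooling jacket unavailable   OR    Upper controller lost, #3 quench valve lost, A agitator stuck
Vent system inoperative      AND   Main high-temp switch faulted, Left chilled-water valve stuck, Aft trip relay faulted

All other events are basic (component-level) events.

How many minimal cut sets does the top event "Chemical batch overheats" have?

Vent system inoperative [AND]: one cut set from each child combined → 1 × 1 × 1 = 1 cut set(s).
Cooling jacket unavailable [OR]: union of children's cut sets → 3 cut set(s).
Interlock chain down [AND]: one cut set from each child combined → 1 × 1 × 3 = 3 cut set(s).
Chemical batch overheats [OR]: union of children's cut sets → 4 cut set(s).
Minimal cut sets: {Aft trip relay faulted, Left chilled-water valve stuck, Main high-temp switch faulted}; {Right jacket pump failed, Temperature probe offline, Upper controller lost}; {#3 quench valve lost, Right jacket pump failed, Temperature probe offline}; {A agitator stuck, Right jacket pump failed, Temperature probe offline}.

4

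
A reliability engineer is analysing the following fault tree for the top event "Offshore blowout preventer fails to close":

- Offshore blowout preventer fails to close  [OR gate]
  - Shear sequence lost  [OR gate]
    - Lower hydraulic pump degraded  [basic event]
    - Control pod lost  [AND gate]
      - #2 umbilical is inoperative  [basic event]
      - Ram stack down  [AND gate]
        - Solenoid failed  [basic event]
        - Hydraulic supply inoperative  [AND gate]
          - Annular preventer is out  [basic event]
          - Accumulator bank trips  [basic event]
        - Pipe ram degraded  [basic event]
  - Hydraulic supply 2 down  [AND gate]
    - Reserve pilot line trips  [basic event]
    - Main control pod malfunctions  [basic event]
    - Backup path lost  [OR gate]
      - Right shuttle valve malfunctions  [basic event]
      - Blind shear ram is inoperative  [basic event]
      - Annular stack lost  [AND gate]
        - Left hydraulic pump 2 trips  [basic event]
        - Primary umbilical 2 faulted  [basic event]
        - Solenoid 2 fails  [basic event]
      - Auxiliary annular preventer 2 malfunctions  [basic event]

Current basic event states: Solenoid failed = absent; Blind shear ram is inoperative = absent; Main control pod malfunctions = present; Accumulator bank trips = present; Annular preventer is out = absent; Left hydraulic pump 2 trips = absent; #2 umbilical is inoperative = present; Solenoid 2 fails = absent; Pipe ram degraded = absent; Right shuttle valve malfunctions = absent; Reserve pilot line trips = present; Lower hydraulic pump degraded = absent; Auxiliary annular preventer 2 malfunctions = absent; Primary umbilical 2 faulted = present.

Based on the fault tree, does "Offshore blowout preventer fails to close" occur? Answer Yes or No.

No

Hydraulic supply inoperative [AND]: Annular preventer is out=not, Accumulator bank trips=occurs → not all inputs occur → does not occur.
Ram stack down [AND]: Solenoid failed=not, Hydraulic supply inoperative=not, Pipe ram degraded=not → not all inputs occur → does not occur.
Control pod lost [AND]: #2 umbilical is inoperative=occurs, Ram stack down=not → not all inputs occur → does not occur.
Shear sequence lost [OR]: Lower hydraulic pump degraded=not, Control pod lost=not → no input occurs → does not occur.
Annular stack lost [AND]: Left hydraulic pump 2 trips=not, Primary umbilical 2 faulted=occurs, Solenoid 2 fails=not → not all inputs occur → does not occur.
Backup path lost [OR]: Right shuttle valve malfunctions=not, Blind shear ram is inoperative=not, Annular stack lost=not, Auxiliary annular preventer 2 malfunctions=not → no input occurs → does not occur.
Hydraulic supply 2 down [AND]: Reserve pilot line trips=occurs, Main control pod malfunctions=occurs, Backup path lost=not → not all inputs occur → does not occur.
Offshore blowout preventer fails to close [OR]: Shear sequence lost=not, Hydraulic supply 2 down=not → no input occurs → does not occur.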